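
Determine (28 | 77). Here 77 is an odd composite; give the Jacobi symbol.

Pull out 2^2: since 77 ≡ 5 (mod 8), (2/77) = -1, so (2/77)^2 = +1.
Reciprocity: 7 ≡ 3 and 77 ≡ 1 (mod 4), so (7/77) = +(77/7).
Reduce top mod 7: now compute (0/7).
Top reduces to 0: gcd > 1, so the symbol is 0.

0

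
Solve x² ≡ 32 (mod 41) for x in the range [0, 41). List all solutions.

41 ≡ 1 (mod 4), so we find a root by search.
Trying successive values, 14² = 196 ≡ 32 (mod 41). The other root is 41 − 14 = 27.

14, 27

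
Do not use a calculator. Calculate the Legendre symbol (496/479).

First reduce: 496 ≡ 17 (mod 479).
Reciprocity: 17 ≡ 1 and 479 ≡ 3 (mod 4), so (17/479) = +(479/17).
Reduce top mod 17: now compute (3/17).
Reciprocity: 3 ≡ 3 and 17 ≡ 1 (mod 4), so (3/17) = +(17/3).
Reduce top mod 3: now compute (2/3).
Pull out 2: since 3 ≡ 3 (mod 8), (2/3) = -1.
Reached (1/3) = 1. Collecting the sign flips along the way, the symbol is -1.

-1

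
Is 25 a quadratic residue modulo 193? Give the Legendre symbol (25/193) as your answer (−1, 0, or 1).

Reciprocity: 25 ≡ 1 and 193 ≡ 1 (mod 4), so (25/193) = +(193/25).
Reduce top mod 25: now compute (18/25).
Pull out 2: since 25 ≡ 1 (mod 8), (2/25) = +1.
Reciprocity: 9 ≡ 1 and 25 ≡ 1 (mod 4), so (9/25) = +(25/9).
Reduce top mod 9: now compute (7/9).
Reciprocity: 7 ≡ 3 and 9 ≡ 1 (mod 4), so (7/9) = +(9/7).
Reduce top mod 7: now compute (2/7).
Pull out 2: since 7 ≡ 7 (mod 8), (2/7) = +1.
Reached (1/7) = 1. Collecting the sign flips along the way, the symbol is +1.

1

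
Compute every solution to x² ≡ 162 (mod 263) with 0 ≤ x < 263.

62, 201

Since 263 ≡ 3 (mod 4), a square root of 162 is 162^((263+1)/4) = 162^66 mod 263.
Repeated squaring: 162^2≡207, 162^4≡243, 162^8≡137, 162^16≡96, 162^32≡11, 162^64≡121 (mod 263).
162^66 = 162^(64+2) ≡ 62 (mod 263).
Check: 62² = 3844 ≡ 162 (mod 263). The two roots are 62 and 201.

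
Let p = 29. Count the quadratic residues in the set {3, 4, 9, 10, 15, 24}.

(3/29) = -1 → non-residue.
(4/29) = +1 → QR.
(9/29) = +1 → QR.
(10/29) = -1 → non-residue.
(15/29) = -1 → non-residue.
(24/29) = +1 → QR.
Total quadratic residues among the 6: 3.

3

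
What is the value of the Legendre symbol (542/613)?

Euler's criterion: (542/613) ≡ 542^306 (mod 613).
542^2 ≡ 137 (mod 613)
542^4 ≡ 379 (mod 613)
542^8 ≡ 199 (mod 613)
542^16 ≡ 369 (mod 613)
542^32 ≡ 75 (mod 613)
542^64 ≡ 108 (mod 613)
542^128 ≡ 17 (mod 613)
542^256 ≡ 289 (mod 613)
542^306 = 542^(256+32+16+2) ≡ 1 (mod 613).
Result is 1, so (542/613) = 1.

1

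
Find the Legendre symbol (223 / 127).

Euler's criterion: (223/127) ≡ 96^63 (mod 127).
96^2 ≡ 72 (mod 127)
96^4 ≡ 104 (mod 127)
96^8 ≡ 21 (mod 127)
96^16 ≡ 60 (mod 127)
96^32 ≡ 44 (mod 127)
96^63 = 96^(32+16+8+4+2+1) ≡ 126 (mod 127).
Result is 126 ≡ −1, so (223/127) = −1.

-1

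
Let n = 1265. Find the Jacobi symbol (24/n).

Pull out 2^3: since 1265 ≡ 1 (mod 8), (2/1265) = +1, so (2/1265)^3 = +1.
Reciprocity: 3 ≡ 3 and 1265 ≡ 1 (mod 4), so (3/1265) = +(1265/3).
Reduce top mod 3: now compute (2/3).
Pull out 2: since 3 ≡ 3 (mod 8), (2/3) = -1.
Reached (1/3) = 1. Collecting the sign flips along the way, the symbol is -1.

-1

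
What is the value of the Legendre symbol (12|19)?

-1

Pull out 2^2: since 19 ≡ 3 (mod 8), (2/19) = -1, so (2/19)^2 = +1.
Reciprocity: 3 ≡ 3 and 19 ≡ 3 (mod 4), so (3/19) = −(19/3).
Reduce top mod 3: now compute (1/3).
Reached (1/3) = 1. Collecting the sign flips along the way, the symbol is -1.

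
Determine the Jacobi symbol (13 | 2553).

Reciprocity: 13 ≡ 1 and 2553 ≡ 1 (mod 4), so (13/2553) = +(2553/13).
Reduce top mod 13: now compute (5/13).
Reciprocity: 5 ≡ 1 and 13 ≡ 1 (mod 4), so (5/13) = +(13/5).
Reduce top mod 5: now compute (3/5).
Reciprocity: 3 ≡ 3 and 5 ≡ 1 (mod 4), so (3/5) = +(5/3).
Reduce top mod 3: now compute (2/3).
Pull out 2: since 3 ≡ 3 (mod 8), (2/3) = -1.
Reached (1/3) = 1. Collecting the sign flips along the way, the symbol is -1.

-1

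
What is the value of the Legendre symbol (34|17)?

First reduce: 34 ≡ 0 (mod 17).
Top reduces to 0: gcd > 1, so the symbol is 0.

0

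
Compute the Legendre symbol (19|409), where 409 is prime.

-1

Reciprocity: 19 ≡ 3 and 409 ≡ 1 (mod 4), so (19/409) = +(409/19).
Reduce top mod 19: now compute (10/19).
Pull out 2: since 19 ≡ 3 (mod 8), (2/19) = -1.
Reciprocity: 5 ≡ 1 and 19 ≡ 3 (mod 4), so (5/19) = +(19/5).
Reduce top mod 5: now compute (4/5).
Pull out 2^2: since 5 ≡ 5 (mod 8), (2/5) = -1, so (2/5)^2 = +1.
Reached (1/5) = 1. Collecting the sign flips along the way, the symbol is -1.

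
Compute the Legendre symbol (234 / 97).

First reduce: 234 ≡ 40 (mod 97).
Pull out 2^3: since 97 ≡ 1 (mod 8), (2/97) = +1, so (2/97)^3 = +1.
Reciprocity: 5 ≡ 1 and 97 ≡ 1 (mod 4), so (5/97) = +(97/5).
Reduce top mod 5: now compute (2/5).
Pull out 2: since 5 ≡ 5 (mod 8), (2/5) = -1.
Reached (1/5) = 1. Collecting the sign flips along the way, the symbol is -1.

-1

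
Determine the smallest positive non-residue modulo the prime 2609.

(2/2609) = +1, so 2 is a residue.
(3/2609) = −1, so 3 is the smallest positive non-residue mod 2609.

3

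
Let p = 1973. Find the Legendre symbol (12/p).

-1

Pull out 2^2: since 1973 ≡ 5 (mod 8), (2/1973) = -1, so (2/1973)^2 = +1.
Reciprocity: 3 ≡ 3 and 1973 ≡ 1 (mod 4), so (3/1973) = +(1973/3).
Reduce top mod 3: now compute (2/3).
Pull out 2: since 3 ≡ 3 (mod 8), (2/3) = -1.
Reached (1/3) = 1. Collecting the sign flips along the way, the symbol is -1.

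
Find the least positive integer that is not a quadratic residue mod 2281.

(2/2281) = +1, so 2 is a residue.
(3/2281) = +1, so 3 is a residue.
(4/2281) = +1, so 4 is a residue.
(5/2281) = +1, so 5 is a residue.
(6/2281) = +1, so 6 is a residue.
(7/2281) = −1, so 7 is the smallest positive non-residue mod 2281.

7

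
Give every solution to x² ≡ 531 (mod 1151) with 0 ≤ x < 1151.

241, 910

Since 1151 ≡ 3 (mod 4), a square root of 531 is 531^((1151+1)/4) = 531^288 mod 1151.
Repeated squaring: 531^2≡1117, 531^4≡5, 531^8≡25, 531^16≡625, 531^32≡436, 531^64≡181, 531^128≡533, 531^256≡943 (mod 1151).
531^288 = 531^(256+32) ≡ 241 (mod 1151).
Check: 241² = 58081 ≡ 531 (mod 1151). The two roots are 241 and 910.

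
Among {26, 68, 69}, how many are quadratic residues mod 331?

3

(26/331) = +1 → QR.
(68/331) = +1 → QR.
(69/331) = +1 → QR.
Total quadratic residues among the 3: 3.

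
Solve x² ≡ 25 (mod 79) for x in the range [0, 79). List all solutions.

5, 74

Since 79 ≡ 3 (mod 4), a square root of 25 is 25^((79+1)/4) = 25^20 mod 79.
Repeated squaring: 25^2≡72, 25^4≡49, 25^8≡31, 25^16≡13 (mod 79).
25^20 = 25^(16+4) ≡ 5 (mod 79).
Check: 5² = 25 ≡ 25 (mod 79). The two roots are 5 and 74.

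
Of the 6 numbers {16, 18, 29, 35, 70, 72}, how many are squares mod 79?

(16/79) = +1 → QR.
(18/79) = +1 → QR.
(29/79) = -1 → non-residue.
(35/79) = -1 → non-residue.
(70/79) = -1 → non-residue.
(72/79) = +1 → QR.
Total quadratic residues among the 6: 3.

3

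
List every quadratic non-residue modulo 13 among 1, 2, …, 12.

2,5,6,7,8,11

Square k = 1,…,6 (k and 13−k give the same square):
1²=1, 2²=4, 3²=9, 4²≡3, 5²≡12, 6²≡10 (mod 13).
The residues are {1, 3, 4, 9, 10, 12}; the non-residues are the remaining 6 nonzero classes.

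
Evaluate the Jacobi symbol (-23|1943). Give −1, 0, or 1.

First reduce: -23 ≡ 1920 (mod 1943).
Pull out 2^7: since 1943 ≡ 7 (mod 8), (2/1943) = +1, so (2/1943)^7 = +1.
Reciprocity: 15 ≡ 3 and 1943 ≡ 3 (mod 4), so (15/1943) = −(1943/15).
Reduce top mod 15: now compute (8/15).
Pull out 2^3: since 15 ≡ 7 (mod 8), (2/15) = +1, so (2/15)^3 = +1.
Reached (1/15) = 1. Collecting the sign flips along the way, the symbol is -1.

-1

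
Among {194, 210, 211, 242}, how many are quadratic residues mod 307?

(194/307) = -1 → non-residue.
(210/307) = -1 → non-residue.
(211/307) = -1 → non-residue.
(242/307) = -1 → non-residue.
Total quadratic residues among the 4: 0.

0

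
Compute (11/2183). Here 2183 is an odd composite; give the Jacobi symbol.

-1

Reciprocity: 11 ≡ 3 and 2183 ≡ 3 (mod 4), so (11/2183) = −(2183/11).
Reduce top mod 11: now compute (5/11).
Reciprocity: 5 ≡ 1 and 11 ≡ 3 (mod 4), so (5/11) = +(11/5).
Reduce top mod 5: now compute (1/5).
Reached (1/5) = 1. Collecting the sign flips along the way, the symbol is -1.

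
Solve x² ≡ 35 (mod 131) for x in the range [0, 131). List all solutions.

Since 131 ≡ 3 (mod 4), a square root of 35 is 35^((131+1)/4) = 35^33 mod 131.
Repeated squaring: 35^2≡46, 35^4≡20, 35^8≡7, 35^16≡49, 35^32≡43 (mod 131).
35^33 = 35^(32+1) ≡ 64 (mod 131).
Check: 64² = 4096 ≡ 35 (mod 131). The two roots are 64 and 67.

64, 67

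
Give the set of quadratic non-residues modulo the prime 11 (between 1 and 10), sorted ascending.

Square k = 1,…,5 (k and 11−k give the same square):
1²=1, 2²=4, 3²=9, 4²≡5, 5²≡3 (mod 11).
The residues are {1, 3, 4, 5, 9}; the non-residues are the remaining 5 nonzero classes.

2,6,7,8,10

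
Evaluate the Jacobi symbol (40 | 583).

Pull out 2^3: since 583 ≡ 7 (mod 8), (2/583) = +1, so (2/583)^3 = +1.
Reciprocity: 5 ≡ 1 and 583 ≡ 3 (mod 4), so (5/583) = +(583/5).
Reduce top mod 5: now compute (3/5).
Reciprocity: 3 ≡ 3 and 5 ≡ 1 (mod 4), so (3/5) = +(5/3).
Reduce top mod 3: now compute (2/3).
Pull out 2: since 3 ≡ 3 (mod 8), (2/3) = -1.
Reached (1/3) = 1. Collecting the sign flips along the way, the symbol is -1.

-1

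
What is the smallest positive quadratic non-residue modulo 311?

11

(2/311) = +1, so 2 is a residue.
(3/311) = +1, so 3 is a residue.
(4/311) = +1, so 4 is a residue.
(5/311) = +1, so 5 is a residue.
(6/311) = +1, so 6 is a residue.
(7/311) = +1, so 7 is a residue.
(8/311) = +1, so 8 is a residue.
(9/311) = +1, so 9 is a residue.
(10/311) = +1, so 10 is a residue.
(11/311) = −1, so 11 is the smallest positive non-residue mod 311.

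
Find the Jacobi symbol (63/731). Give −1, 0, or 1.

1

Reciprocity: 63 ≡ 3 and 731 ≡ 3 (mod 4), so (63/731) = −(731/63).
Reduce top mod 63: now compute (38/63).
Pull out 2: since 63 ≡ 7 (mod 8), (2/63) = +1.
Reciprocity: 19 ≡ 3 and 63 ≡ 3 (mod 4), so (19/63) = −(63/19).
Reduce top mod 19: now compute (6/19).
Pull out 2: since 19 ≡ 3 (mod 8), (2/19) = -1.
Reciprocity: 3 ≡ 3 and 19 ≡ 3 (mod 4), so (3/19) = −(19/3).
Reduce top mod 3: now compute (1/3).
Reached (1/3) = 1. Collecting the sign flips along the way, the symbol is +1.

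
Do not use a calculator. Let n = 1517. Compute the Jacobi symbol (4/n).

Pull out 2^2: since 1517 ≡ 5 (mod 8), (2/1517) = -1, so (2/1517)^2 = +1.
Reached (1/1517) = 1. Collecting the sign flips along the way, the symbol is +1.

1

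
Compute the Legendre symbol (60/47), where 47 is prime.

Euler's criterion: (60/47) ≡ 13^23 (mod 47).
13^2 ≡ 28 (mod 47)
13^4 ≡ 32 (mod 47)
13^8 ≡ 37 (mod 47)
13^16 ≡ 6 (mod 47)
13^23 = 13^(16+4+2+1) ≡ 46 (mod 47).
Result is 46 ≡ −1, so (60/47) = −1.

-1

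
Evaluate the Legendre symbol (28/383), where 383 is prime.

Euler's criterion: (28/383) ≡ 28^191 (mod 383).
28^2 ≡ 18 (mod 383)
28^4 ≡ 324 (mod 383)
28^8 ≡ 34 (mod 383)
28^16 ≡ 7 (mod 383)
28^32 ≡ 49 (mod 383)
28^64 ≡ 103 (mod 383)
28^128 ≡ 268 (mod 383)
28^191 = 28^(128+32+16+8+4+2+1) ≡ 1 (mod 383).
Result is 1, so (28/383) = 1.

1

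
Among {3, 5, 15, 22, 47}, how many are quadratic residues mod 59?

4

(3/59) = +1 → QR.
(5/59) = +1 → QR.
(15/59) = +1 → QR.
(22/59) = +1 → QR.
(47/59) = -1 → non-residue.
Total quadratic residues among the 5: 4.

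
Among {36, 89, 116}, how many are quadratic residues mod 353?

2

(36/353) = +1 → QR.
(89/353) = -1 → non-residue.
(116/353) = +1 → QR.
Total quadratic residues among the 3: 2.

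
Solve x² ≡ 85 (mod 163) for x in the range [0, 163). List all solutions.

Since 163 ≡ 3 (mod 4), a square root of 85 is 85^((163+1)/4) = 85^41 mod 163.
Repeated squaring: 85^2≡53, 85^4≡38, 85^8≡140, 85^16≡40, 85^32≡133 (mod 163).
85^41 = 85^(32+8+1) ≡ 133 (mod 163).
Check: 133² = 17689 ≡ 85 (mod 163). The two roots are 30 and 133.

30, 133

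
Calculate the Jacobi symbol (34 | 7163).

1

Pull out 2: since 7163 ≡ 3 (mod 8), (2/7163) = -1.
Reciprocity: 17 ≡ 1 and 7163 ≡ 3 (mod 4), so (17/7163) = +(7163/17).
Reduce top mod 17: now compute (6/17).
Pull out 2: since 17 ≡ 1 (mod 8), (2/17) = +1.
Reciprocity: 3 ≡ 3 and 17 ≡ 1 (mod 4), so (3/17) = +(17/3).
Reduce top mod 3: now compute (2/3).
Pull out 2: since 3 ≡ 3 (mod 8), (2/3) = -1.
Reached (1/3) = 1. Collecting the sign flips along the way, the symbol is +1.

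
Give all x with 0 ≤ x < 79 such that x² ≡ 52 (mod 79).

17, 62

Since 79 ≡ 3 (mod 4), a square root of 52 is 52^((79+1)/4) = 52^20 mod 79.
Repeated squaring: 52^2≡18, 52^4≡8, 52^8≡64, 52^16≡67 (mod 79).
52^20 = 52^(16+4) ≡ 62 (mod 79).
Check: 62² = 3844 ≡ 52 (mod 79). The two roots are 17 and 62.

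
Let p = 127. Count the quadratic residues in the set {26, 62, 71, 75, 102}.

(26/127) = +1 → QR.
(62/127) = +1 → QR.
(71/127) = +1 → QR.
(75/127) = -1 → non-residue.
(102/127) = -1 → non-residue.
Total quadratic residues among the 5: 3.

3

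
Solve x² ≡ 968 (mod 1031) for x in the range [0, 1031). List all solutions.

96, 935

Since 1031 ≡ 3 (mod 4), a square root of 968 is 968^((1031+1)/4) = 968^258 mod 1031.
Repeated squaring: 968^2≡876, 968^4≡312, 968^8≡430, 968^16≡351, 968^32≡512, 968^64≡270, 968^128≡730, 968^256≡904 (mod 1031).
968^258 = 968^(256+2) ≡ 96 (mod 1031).
Check: 96² = 9216 ≡ 968 (mod 1031). The two roots are 96 and 935.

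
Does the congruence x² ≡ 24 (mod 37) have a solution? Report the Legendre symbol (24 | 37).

Pull out 2^3: since 37 ≡ 5 (mod 8), (2/37) = -1, so (2/37)^3 = -1.
Reciprocity: 3 ≡ 3 and 37 ≡ 1 (mod 4), so (3/37) = +(37/3).
Reduce top mod 3: now compute (1/3).
Reached (1/3) = 1. Collecting the sign flips along the way, the symbol is -1.

-1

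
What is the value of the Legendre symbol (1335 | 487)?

Euler's criterion: (1335/487) ≡ 361^243 (mod 487).
361^2 ≡ 292 (mod 487)
361^4 ≡ 39 (mod 487)
361^8 ≡ 60 (mod 487)
361^16 ≡ 191 (mod 487)
361^32 ≡ 443 (mod 487)
361^64 ≡ 475 (mod 487)
361^128 ≡ 144 (mod 487)
361^243 = 361^(128+64+32+16+2+1) ≡ 1 (mod 487).
Result is 1, so (1335/487) = 1.

1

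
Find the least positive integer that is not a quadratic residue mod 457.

5

(2/457) = +1, so 2 is a residue.
(3/457) = +1, so 3 is a residue.
(4/457) = +1, so 4 is a residue.
(5/457) = −1, so 5 is the smallest positive non-residue mod 457.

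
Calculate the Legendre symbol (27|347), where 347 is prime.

1

Reciprocity: 27 ≡ 3 and 347 ≡ 3 (mod 4), so (27/347) = −(347/27).
Reduce top mod 27: now compute (23/27).
Reciprocity: 23 ≡ 3 and 27 ≡ 3 (mod 4), so (23/27) = −(27/23).
Reduce top mod 23: now compute (4/23).
Pull out 2^2: since 23 ≡ 7 (mod 8), (2/23) = +1, so (2/23)^2 = +1.
Reached (1/23) = 1. Collecting the sign flips along the way, the symbol is +1.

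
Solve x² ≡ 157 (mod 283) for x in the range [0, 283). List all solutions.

Since 283 ≡ 3 (mod 4), a square root of 157 is 157^((283+1)/4) = 157^71 mod 283.
Repeated squaring: 157^2≡28, 157^4≡218, 157^8≡263, 157^16≡117, 157^32≡105, 157^64≡271 (mod 283).
157^71 = 157^(64+4+2+1) ≡ 52 (mod 283).
Check: 52² = 2704 ≡ 157 (mod 283). The two roots are 52 and 231.

52, 231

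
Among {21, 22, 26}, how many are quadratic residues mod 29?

1

(21/29) = -1 → non-residue.
(22/29) = +1 → QR.
(26/29) = -1 → non-residue.
Total quadratic residues among the 3: 1.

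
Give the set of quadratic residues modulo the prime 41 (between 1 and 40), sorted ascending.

Square k = 1,…,20 (k and 41−k give the same square):
1²=1, 2²=4, 3²=9, 4²=16, 5²=25, 6²=36, 7²≡8, 8²≡23, 9²≡40, 10²≡18, 11²≡39, 12²≡21, 13²≡5, 14²≡32, 15²≡20, 16²≡10, 17²≡2, 18²≡37, 19²≡33, 20²≡31 (mod 41).
So the quadratic residues mod 41 are {1, 2, 4, 5, 8, 9, 10, 16, 18, 20, 21, 23, 25, 31, 32, 33, 36, 37, 39, 40}.

1,2,4,5,8,9,10,16,18,20,21,23,25,31,32,33,36,37,39,40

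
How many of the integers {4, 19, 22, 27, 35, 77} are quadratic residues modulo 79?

(4/79) = +1 → QR.
(19/79) = +1 → QR.
(22/79) = +1 → QR.
(27/79) = -1 → non-residue.
(35/79) = -1 → non-residue.
(77/79) = -1 → non-residue.
Total quadratic residues among the 6: 3.

3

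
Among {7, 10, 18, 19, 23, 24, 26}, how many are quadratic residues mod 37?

3

(7/37) = +1 → QR.
(10/37) = +1 → QR.
(18/37) = -1 → non-residue.
(19/37) = -1 → non-residue.
(23/37) = -1 → non-residue.
(24/37) = -1 → non-residue.
(26/37) = +1 → QR.
Total quadratic residues among the 7: 3.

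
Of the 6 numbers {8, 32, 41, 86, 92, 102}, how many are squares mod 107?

4

(8/107) = -1 → non-residue.
(32/107) = -1 → non-residue.
(41/107) = +1 → QR.
(86/107) = +1 → QR.
(92/107) = +1 → QR.
(102/107) = +1 → QR.
Total quadratic residues among the 6: 4.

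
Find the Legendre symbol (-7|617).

1

First reduce: -7 ≡ 610 (mod 617).
Pull out 2: since 617 ≡ 1 (mod 8), (2/617) = +1.
Reciprocity: 305 ≡ 1 and 617 ≡ 1 (mod 4), so (305/617) = +(617/305).
Reduce top mod 305: now compute (7/305).
Reciprocity: 7 ≡ 3 and 305 ≡ 1 (mod 4), so (7/305) = +(305/7).
Reduce top mod 7: now compute (4/7).
Pull out 2^2: since 7 ≡ 7 (mod 8), (2/7) = +1, so (2/7)^2 = +1.
Reached (1/7) = 1. Collecting the sign flips along the way, the symbol is +1.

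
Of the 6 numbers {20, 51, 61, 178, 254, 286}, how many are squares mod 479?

(20/479) = +1 → QR.
(51/479) = -1 → non-residue.
(61/479) = +1 → QR.
(178/479) = +1 → QR.
(254/479) = -1 → non-residue.
(286/479) = -1 → non-residue.
Total quadratic residues among the 6: 3.

3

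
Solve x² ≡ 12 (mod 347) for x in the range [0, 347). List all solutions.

157, 190

Since 347 ≡ 3 (mod 4), a square root of 12 is 12^((347+1)/4) = 12^87 mod 347.
Repeated squaring: 12^2≡144, 12^4≡263, 12^8≡116, 12^16≡270, 12^32≡30, 12^64≡206 (mod 347).
12^87 = 12^(64+16+4+2+1) ≡ 157 (mod 347).
Check: 157² = 24649 ≡ 12 (mod 347). The two roots are 157 and 190.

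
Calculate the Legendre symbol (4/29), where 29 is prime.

Pull out 2^2: since 29 ≡ 5 (mod 8), (2/29) = -1, so (2/29)^2 = +1.
Reached (1/29) = 1. Collecting the sign flips along the way, the symbol is +1.

1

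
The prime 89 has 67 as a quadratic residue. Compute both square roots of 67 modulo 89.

44, 45

89 ≡ 1 (mod 4), so we find a root by search.
Trying successive values, 44² = 1936 ≡ 67 (mod 89). The other root is 89 − 44 = 45.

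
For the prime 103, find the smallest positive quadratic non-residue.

3

(2/103) = +1, so 2 is a residue.
(3/103) = −1, so 3 is the smallest positive non-residue mod 103.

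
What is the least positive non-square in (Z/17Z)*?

3

(2/17) = +1, so 2 is a residue.
(3/17) = −1, so 3 is the smallest positive non-residue mod 17.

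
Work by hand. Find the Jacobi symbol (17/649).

Reciprocity: 17 ≡ 1 and 649 ≡ 1 (mod 4), so (17/649) = +(649/17).
Reduce top mod 17: now compute (3/17).
Reciprocity: 3 ≡ 3 and 17 ≡ 1 (mod 4), so (3/17) = +(17/3).
Reduce top mod 3: now compute (2/3).
Pull out 2: since 3 ≡ 3 (mod 8), (2/3) = -1.
Reached (1/3) = 1. Collecting the sign flips along the way, the symbol is -1.

-1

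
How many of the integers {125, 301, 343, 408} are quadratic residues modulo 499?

1

(125/499) = +1 → QR.
(301/499) = -1 → non-residue.
(343/499) = -1 → non-residue.
(408/499) = -1 → non-residue.
Total quadratic residues among the 4: 1.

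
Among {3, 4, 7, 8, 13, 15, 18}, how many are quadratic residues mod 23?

(3/23) = +1 → QR.
(4/23) = +1 → QR.
(7/23) = -1 → non-residue.
(8/23) = +1 → QR.
(13/23) = +1 → QR.
(15/23) = -1 → non-residue.
(18/23) = +1 → QR.
Total quadratic residues among the 7: 5.

5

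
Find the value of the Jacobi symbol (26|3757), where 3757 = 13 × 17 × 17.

0

Pull out 2: since 3757 ≡ 5 (mod 8), (2/3757) = -1.
Reciprocity: 13 ≡ 1 and 3757 ≡ 1 (mod 4), so (13/3757) = +(3757/13).
Reduce top mod 13: now compute (0/13).
Top reduces to 0: gcd > 1, so the symbol is 0.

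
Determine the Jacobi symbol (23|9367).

-1

Reciprocity: 23 ≡ 3 and 9367 ≡ 3 (mod 4), so (23/9367) = −(9367/23).
Reduce top mod 23: now compute (6/23).
Pull out 2: since 23 ≡ 7 (mod 8), (2/23) = +1.
Reciprocity: 3 ≡ 3 and 23 ≡ 3 (mod 4), so (3/23) = −(23/3).
Reduce top mod 3: now compute (2/3).
Pull out 2: since 3 ≡ 3 (mod 8), (2/3) = -1.
Reached (1/3) = 1. Collecting the sign flips along the way, the symbol is -1.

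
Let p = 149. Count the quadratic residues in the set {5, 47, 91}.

2

(5/149) = +1 → QR.
(47/149) = +1 → QR.
(91/149) = -1 → non-residue.
Total quadratic residues among the 3: 2.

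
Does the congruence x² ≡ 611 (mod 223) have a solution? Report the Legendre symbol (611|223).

-1

First reduce: 611 ≡ 165 (mod 223).
Reciprocity: 165 ≡ 1 and 223 ≡ 3 (mod 4), so (165/223) = +(223/165).
Reduce top mod 165: now compute (58/165).
Pull out 2: since 165 ≡ 5 (mod 8), (2/165) = -1.
Reciprocity: 29 ≡ 1 and 165 ≡ 1 (mod 4), so (29/165) = +(165/29).
Reduce top mod 29: now compute (20/29).
Pull out 2^2: since 29 ≡ 5 (mod 8), (2/29) = -1, so (2/29)^2 = +1.
Reciprocity: 5 ≡ 1 and 29 ≡ 1 (mod 4), so (5/29) = +(29/5).
Reduce top mod 5: now compute (4/5).
Pull out 2^2: since 5 ≡ 5 (mod 8), (2/5) = -1, so (2/5)^2 = +1.
Reached (1/5) = 1. Collecting the sign flips along the way, the symbol is -1.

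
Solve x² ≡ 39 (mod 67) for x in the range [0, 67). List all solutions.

Since 67 ≡ 3 (mod 4), a square root of 39 is 39^((67+1)/4) = 39^17 mod 67.
Repeated squaring: 39^2≡47, 39^4≡65, 39^8≡4, 39^16≡16 (mod 67).
39^17 = 39^(16+1) ≡ 21 (mod 67).
Check: 21² = 441 ≡ 39 (mod 67). The two roots are 21 and 46.

21, 46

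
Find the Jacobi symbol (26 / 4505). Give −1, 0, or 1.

Pull out 2: since 4505 ≡ 1 (mod 8), (2/4505) = +1.
Reciprocity: 13 ≡ 1 and 4505 ≡ 1 (mod 4), so (13/4505) = +(4505/13).
Reduce top mod 13: now compute (7/13).
Reciprocity: 7 ≡ 3 and 13 ≡ 1 (mod 4), so (7/13) = +(13/7).
Reduce top mod 7: now compute (6/7).
Pull out 2: since 7 ≡ 7 (mod 8), (2/7) = +1.
Reciprocity: 3 ≡ 3 and 7 ≡ 3 (mod 4), so (3/7) = −(7/3).
Reduce top mod 3: now compute (1/3).
Reached (1/3) = 1. Collecting the sign flips along the way, the symbol is -1.

-1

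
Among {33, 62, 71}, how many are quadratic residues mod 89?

1

(33/89) = -1 → non-residue.
(62/89) = -1 → non-residue.
(71/89) = +1 → QR.
Total quadratic residues among the 3: 1.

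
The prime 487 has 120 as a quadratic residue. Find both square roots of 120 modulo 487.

140, 347

Since 487 ≡ 3 (mod 4), a square root of 120 is 120^((487+1)/4) = 120^122 mod 487.
Repeated squaring: 120^2≡277, 120^4≡270, 120^8≡337, 120^16≡98, 120^32≡351, 120^64≡477 (mod 487).
120^122 = 120^(64+32+16+8+2) ≡ 140 (mod 487).
Check: 140² = 19600 ≡ 120 (mod 487). The two roots are 140 and 347.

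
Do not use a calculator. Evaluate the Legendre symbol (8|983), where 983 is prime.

Pull out 2^3: since 983 ≡ 7 (mod 8), (2/983) = +1, so (2/983)^3 = +1.
Reached (1/983) = 1. Collecting the sign flips along the way, the symbol is +1.

1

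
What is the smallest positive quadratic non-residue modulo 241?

7

(2/241) = +1, so 2 is a residue.
(3/241) = +1, so 3 is a residue.
(4/241) = +1, so 4 is a residue.
(5/241) = +1, so 5 is a residue.
(6/241) = +1, so 6 is a residue.
(7/241) = −1, so 7 is the smallest positive non-residue mod 241.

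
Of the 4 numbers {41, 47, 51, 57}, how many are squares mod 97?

(41/97) = -1 → non-residue.
(47/97) = +1 → QR.
(51/97) = -1 → non-residue.
(57/97) = -1 → non-residue.
Total quadratic residues among the 4: 1.

1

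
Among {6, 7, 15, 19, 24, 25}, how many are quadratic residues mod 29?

(6/29) = +1 → QR.
(7/29) = +1 → QR.
(15/29) = -1 → non-residue.
(19/29) = -1 → non-residue.
(24/29) = +1 → QR.
(25/29) = +1 → QR.
Total quadratic residues among the 6: 4.

4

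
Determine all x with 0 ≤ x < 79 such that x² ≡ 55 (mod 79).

23, 56

Since 79 ≡ 3 (mod 4), a square root of 55 is 55^((79+1)/4) = 55^20 mod 79.
Repeated squaring: 55^2≡23, 55^4≡55, 55^8≡23, 55^16≡55 (mod 79).
55^20 = 55^(16+4) ≡ 23 (mod 79).
Check: 23² = 529 ≡ 55 (mod 79). The two roots are 23 and 56.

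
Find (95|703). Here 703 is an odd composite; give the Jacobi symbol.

Reciprocity: 95 ≡ 3 and 703 ≡ 3 (mod 4), so (95/703) = −(703/95).
Reduce top mod 95: now compute (38/95).
Pull out 2: since 95 ≡ 7 (mod 8), (2/95) = +1.
Reciprocity: 19 ≡ 3 and 95 ≡ 3 (mod 4), so (19/95) = −(95/19).
Reduce top mod 19: now compute (0/19).
Top reduces to 0: gcd > 1, so the symbol is 0.

0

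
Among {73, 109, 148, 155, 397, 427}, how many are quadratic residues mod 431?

(73/431) = -1 → non-residue.
(109/431) = +1 → QR.
(148/431) = -1 → non-residue.
(155/431) = -1 → non-residue.
(397/431) = +1 → QR.
(427/431) = -1 → non-residue.
Total quadratic residues among the 6: 2.

2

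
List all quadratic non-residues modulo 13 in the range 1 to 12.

Square k = 1,…,6 (k and 13−k give the same square):
1²=1, 2²=4, 3²=9, 4²≡3, 5²≡12, 6²≡10 (mod 13).
The residues are {1, 3, 4, 9, 10, 12}; the non-residues are the remaining 6 nonzero classes.

2, 5, 6, 7, 8, 11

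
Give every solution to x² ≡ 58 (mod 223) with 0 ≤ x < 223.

110, 113

Since 223 ≡ 3 (mod 4), a square root of 58 is 58^((223+1)/4) = 58^56 mod 223.
Repeated squaring: 58^2≡19, 58^4≡138, 58^8≡89, 58^16≡116, 58^32≡76 (mod 223).
58^56 = 58^(32+16+8) ≡ 110 (mod 223).
Check: 110² = 12100 ≡ 58 (mod 223). The two roots are 110 and 113.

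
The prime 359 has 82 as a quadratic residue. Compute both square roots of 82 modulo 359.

21, 338

Since 359 ≡ 3 (mod 4), a square root of 82 is 82^((359+1)/4) = 82^90 mod 359.
Repeated squaring: 82^2≡262, 82^4≡75, 82^8≡240, 82^16≡160, 82^32≡111, 82^64≡115 (mod 359).
82^90 = 82^(64+16+8+2) ≡ 338 (mod 359).
Check: 338² = 114244 ≡ 82 (mod 359). The two roots are 21 and 338.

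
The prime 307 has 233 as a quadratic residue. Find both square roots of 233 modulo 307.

Since 307 ≡ 3 (mod 4), a square root of 233 is 233^((307+1)/4) = 233^77 mod 307.
Repeated squaring: 233^2≡257, 233^4≡44, 233^8≡94, 233^16≡240, 233^32≡191, 233^64≡255 (mod 307).
233^77 = 233^(64+8+4+1) ≡ 141 (mod 307).
Check: 141² = 19881 ≡ 233 (mod 307). The two roots are 141 and 166.

141, 166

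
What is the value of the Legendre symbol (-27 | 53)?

-1

Euler's criterion: (-27/53) ≡ 26^26 (mod 53).
26^2 ≡ 40 (mod 53)
26^4 ≡ 10 (mod 53)
26^8 ≡ 47 (mod 53)
26^16 ≡ 36 (mod 53)
26^26 = 26^(16+8+2) ≡ 52 (mod 53).
Result is 52 ≡ −1, so (-27/53) = −1.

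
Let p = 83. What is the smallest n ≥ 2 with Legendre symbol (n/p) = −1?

2

(2/83) = −1, so 2 is the smallest positive non-residue mod 83.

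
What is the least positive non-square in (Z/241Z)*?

7

(2/241) = +1, so 2 is a residue.
(3/241) = +1, so 3 is a residue.
(4/241) = +1, so 4 is a residue.
(5/241) = +1, so 5 is a residue.
(6/241) = +1, so 6 is a residue.
(7/241) = −1, so 7 is the smallest positive non-residue mod 241.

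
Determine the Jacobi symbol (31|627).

Reciprocity: 31 ≡ 3 and 627 ≡ 3 (mod 4), so (31/627) = −(627/31).
Reduce top mod 31: now compute (7/31).
Reciprocity: 7 ≡ 3 and 31 ≡ 3 (mod 4), so (7/31) = −(31/7).
Reduce top mod 7: now compute (3/7).
Reciprocity: 3 ≡ 3 and 7 ≡ 3 (mod 4), so (3/7) = −(7/3).
Reduce top mod 3: now compute (1/3).
Reached (1/3) = 1. Collecting the sign flips along the way, the symbol is -1.

-1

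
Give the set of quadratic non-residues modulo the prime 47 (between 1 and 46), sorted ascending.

Square k = 1,…,23 (k and 47−k give the same square):
1²=1, 2²=4, 3²=9, 4²=16, 5²=25, 6²=36, 7²≡2, 8²≡17, 9²≡34, 10²≡6, 11²≡27, 12²≡3, 13²≡28, 14²≡8, 15²≡37, 16²≡21, 17²≡7, 18²≡42, 19²≡32, 20²≡24, 21²≡18, 22²≡14, 23²≡12 (mod 47).
The residues are {1, 2, 3, 4, 6, 7, 8, 9, 12, 14, 16, 17, 18, 21, 24, 25, 27, 28, 32, 34, 36, 37, 42}; the non-residues are the remaining 23 nonzero classes.

5 10 11 13 15 19 20 22 23 26 29 30 31 33 35 38 39 40 41 43 44 45 46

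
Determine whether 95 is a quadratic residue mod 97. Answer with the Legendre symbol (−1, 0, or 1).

Reciprocity: 95 ≡ 3 and 97 ≡ 1 (mod 4), so (95/97) = +(97/95).
Reduce top mod 95: now compute (2/95).
Pull out 2: since 95 ≡ 7 (mod 8), (2/95) = +1.
Reached (1/95) = 1. Collecting the sign flips along the way, the symbol is +1.

1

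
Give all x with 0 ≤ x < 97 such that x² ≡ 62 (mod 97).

16, 81

97 ≡ 1 (mod 4), so we find a root by search.
Trying successive values, 16² = 256 ≡ 62 (mod 97). The other root is 97 − 16 = 81.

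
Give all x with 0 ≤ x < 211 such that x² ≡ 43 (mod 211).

26, 185

Since 211 ≡ 3 (mod 4), a square root of 43 is 43^((211+1)/4) = 43^53 mod 211.
Repeated squaring: 43^2≡161, 43^4≡179, 43^8≡180, 43^16≡117, 43^32≡185 (mod 211).
43^53 = 43^(32+16+4+1) ≡ 185 (mod 211).
Check: 185² = 34225 ≡ 43 (mod 211). The two roots are 26 and 185.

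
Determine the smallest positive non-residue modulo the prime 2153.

(2/2153) = +1, so 2 is a residue.
(3/2153) = −1, so 3 is the smallest positive non-residue mod 2153.

3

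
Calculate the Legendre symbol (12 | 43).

Pull out 2^2: since 43 ≡ 3 (mod 8), (2/43) = -1, so (2/43)^2 = +1.
Reciprocity: 3 ≡ 3 and 43 ≡ 3 (mod 4), so (3/43) = −(43/3).
Reduce top mod 3: now compute (1/3).
Reached (1/3) = 1. Collecting the sign flips along the way, the symbol is -1.

-1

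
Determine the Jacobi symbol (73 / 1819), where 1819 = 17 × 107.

Reciprocity: 73 ≡ 1 and 1819 ≡ 3 (mod 4), so (73/1819) = +(1819/73).
Reduce top mod 73: now compute (67/73).
Reciprocity: 67 ≡ 3 and 73 ≡ 1 (mod 4), so (67/73) = +(73/67).
Reduce top mod 67: now compute (6/67).
Pull out 2: since 67 ≡ 3 (mod 8), (2/67) = -1.
Reciprocity: 3 ≡ 3 and 67 ≡ 3 (mod 4), so (3/67) = −(67/3).
Reduce top mod 3: now compute (1/3).
Reached (1/3) = 1. Collecting the sign flips along the way, the symbol is +1.

1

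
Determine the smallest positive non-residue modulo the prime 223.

(2/223) = +1, so 2 is a residue.
(3/223) = −1, so 3 is the smallest positive non-residue mod 223.

3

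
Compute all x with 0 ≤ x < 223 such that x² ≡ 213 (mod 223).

Since 223 ≡ 3 (mod 4), a square root of 213 is 213^((223+1)/4) = 213^56 mod 223.
Repeated squaring: 213^2≡100, 213^4≡188, 213^8≡110, 213^16≡58, 213^32≡19 (mod 223).
213^56 = 213^(32+16+8) ≡ 131 (mod 223).
Check: 131² = 17161 ≡ 213 (mod 223). The two roots are 92 and 131.

92, 131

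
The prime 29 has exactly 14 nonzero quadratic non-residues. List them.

Square k = 1,…,14 (k and 29−k give the same square):
1²=1, 2²=4, 3²=9, 4²=16, 5²=25, 6²≡7, 7²≡20, 8²≡6, 9²≡23, 10²≡13, 11²≡5, 12²≡28, 13²≡24, 14²≡22 (mod 29).
The residues are {1, 4, 5, 6, 7, 9, 13, 16, 20, 22, 23, 24, 25, 28}; the non-residues are the remaining 14 nonzero classes.

2, 3, 8, 10, 11, 12, 14, 15, 17, 18, 19, 21, 26, 27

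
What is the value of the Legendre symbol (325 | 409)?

-1

Reciprocity: 325 ≡ 1 and 409 ≡ 1 (mod 4), so (325/409) = +(409/325).
Reduce top mod 325: now compute (84/325).
Pull out 2^2: since 325 ≡ 5 (mod 8), (2/325) = -1, so (2/325)^2 = +1.
Reciprocity: 21 ≡ 1 and 325 ≡ 1 (mod 4), so (21/325) = +(325/21).
Reduce top mod 21: now compute (10/21).
Pull out 2: since 21 ≡ 5 (mod 8), (2/21) = -1.
Reciprocity: 5 ≡ 1 and 21 ≡ 1 (mod 4), so (5/21) = +(21/5).
Reduce top mod 5: now compute (1/5).
Reached (1/5) = 1. Collecting the sign flips along the way, the symbol is -1.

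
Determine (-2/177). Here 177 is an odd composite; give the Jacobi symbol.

1

First reduce: -2 ≡ 175 (mod 177).
Reciprocity: 175 ≡ 3 and 177 ≡ 1 (mod 4), so (175/177) = +(177/175).
Reduce top mod 175: now compute (2/175).
Pull out 2: since 175 ≡ 7 (mod 8), (2/175) = +1.
Reached (1/175) = 1. Collecting the sign flips along the way, the symbol is +1.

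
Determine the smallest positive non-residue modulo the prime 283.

2

(2/283) = −1, so 2 is the smallest positive non-residue mod 283.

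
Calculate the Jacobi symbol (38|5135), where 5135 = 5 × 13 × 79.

Pull out 2: since 5135 ≡ 7 (mod 8), (2/5135) = +1.
Reciprocity: 19 ≡ 3 and 5135 ≡ 3 (mod 4), so (19/5135) = −(5135/19).
Reduce top mod 19: now compute (5/19).
Reciprocity: 5 ≡ 1 and 19 ≡ 3 (mod 4), so (5/19) = +(19/5).
Reduce top mod 5: now compute (4/5).
Pull out 2^2: since 5 ≡ 5 (mod 8), (2/5) = -1, so (2/5)^2 = +1.
Reached (1/5) = 1. Collecting the sign flips along the way, the symbol is -1.

-1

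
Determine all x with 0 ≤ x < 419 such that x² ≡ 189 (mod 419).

Since 419 ≡ 3 (mod 4), a square root of 189 is 189^((419+1)/4) = 189^105 mod 419.
Repeated squaring: 189^2≡106, 189^4≡342, 189^8≡63, 189^16≡198, 189^32≡237, 189^64≡23 (mod 419).
189^105 = 189^(64+32+8+1) ≡ 281 (mod 419).
Check: 281² = 78961 ≡ 189 (mod 419). The two roots are 138 and 281.

138, 281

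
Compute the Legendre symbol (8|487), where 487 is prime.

Euler's criterion: (8/487) ≡ 8^243 (mod 487).
8^2 ≡ 64 (mod 487)
8^4 ≡ 200 (mod 487)
8^8 ≡ 66 (mod 487)
8^16 ≡ 460 (mod 487)
8^32 ≡ 242 (mod 487)
8^64 ≡ 124 (mod 487)
8^128 ≡ 279 (mod 487)
8^243 = 8^(128+64+32+16+2+1) ≡ 1 (mod 487).
Result is 1, so (8/487) = 1.

1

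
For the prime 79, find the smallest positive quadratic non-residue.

(2/79) = +1, so 2 is a residue.
(3/79) = −1, so 3 is the smallest positive non-residue mod 79.

3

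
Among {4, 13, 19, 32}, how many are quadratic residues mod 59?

(4/59) = +1 → QR.
(13/59) = -1 → non-residue.
(19/59) = +1 → QR.
(32/59) = -1 → non-residue.
Total quadratic residues among the 4: 2.

2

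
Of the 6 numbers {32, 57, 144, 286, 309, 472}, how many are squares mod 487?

(32/487) = +1 → QR.
(57/487) = -1 → non-residue.
(144/487) = +1 → QR.
(286/487) = +1 → QR.
(309/487) = -1 → non-residue.
(472/487) = -1 → non-residue.
Total quadratic residues among the 6: 3.

3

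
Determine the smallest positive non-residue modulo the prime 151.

(2/151) = +1, so 2 is a residue.
(3/151) = −1, so 3 is the smallest positive non-residue mod 151.

3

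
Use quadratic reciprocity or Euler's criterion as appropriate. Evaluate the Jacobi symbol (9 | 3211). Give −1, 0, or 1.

Reciprocity: 9 ≡ 1 and 3211 ≡ 3 (mod 4), so (9/3211) = +(3211/9).
Reduce top mod 9: now compute (7/9).
Reciprocity: 7 ≡ 3 and 9 ≡ 1 (mod 4), so (7/9) = +(9/7).
Reduce top mod 7: now compute (2/7).
Pull out 2: since 7 ≡ 7 (mod 8), (2/7) = +1.
Reached (1/7) = 1. Collecting the sign flips along the way, the symbol is +1.

1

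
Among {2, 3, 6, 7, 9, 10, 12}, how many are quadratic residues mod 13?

(2/13) = -1 → non-residue.
(3/13) = +1 → QR.
(6/13) = -1 → non-residue.
(7/13) = -1 → non-residue.
(9/13) = +1 → QR.
(10/13) = +1 → QR.
(12/13) = +1 → QR.
Total quadratic residues among the 7: 4.

4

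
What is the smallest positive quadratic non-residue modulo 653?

(2/653) = −1, so 2 is the smallest positive non-residue mod 653.

2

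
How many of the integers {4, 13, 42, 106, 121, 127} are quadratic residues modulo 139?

6

(4/139) = +1 → QR.
(13/139) = +1 → QR.
(42/139) = +1 → QR.
(106/139) = +1 → QR.
(121/139) = +1 → QR.
(127/139) = +1 → QR.
Total quadratic residues among the 6: 6.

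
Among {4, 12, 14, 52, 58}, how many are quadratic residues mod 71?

3

(4/71) = +1 → QR.
(12/71) = +1 → QR.
(14/71) = -1 → non-residue.
(52/71) = -1 → non-residue.
(58/71) = +1 → QR.
Total quadratic residues among the 5: 3.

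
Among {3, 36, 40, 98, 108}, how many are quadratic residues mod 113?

2

(3/113) = -1 → non-residue.
(36/113) = +1 → QR.
(40/113) = -1 → non-residue.
(98/113) = +1 → QR.
(108/113) = -1 → non-residue.
Total quadratic residues among the 5: 2.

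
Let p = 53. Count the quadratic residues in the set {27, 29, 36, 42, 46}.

(27/53) = -1 → non-residue.
(29/53) = +1 → QR.
(36/53) = +1 → QR.
(42/53) = +1 → QR.
(46/53) = +1 → QR.
Total quadratic residues among the 5: 4.

4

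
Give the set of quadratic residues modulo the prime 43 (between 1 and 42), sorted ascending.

1,4,6,9,10,11,13,14,15,16,17,21,23,24,25,31,35,36,38,40,41

Square k = 1,…,21 (k and 43−k give the same square):
1²=1, 2²=4, 3²=9, 4²=16, 5²=25, 6²=36, 7²≡6, 8²≡21, 9²≡38, 10²≡14, 11²≡35, 12²≡15, 13²≡40, 14²≡24, 15²≡10, 16²≡41, 17²≡31, 18²≡23, 19²≡17, 20²≡13, 21²≡11 (mod 43).
So the quadratic residues mod 43 are {1, 4, 6, 9, 10, 11, 13, 14, 15, 16, 17, 21, 23, 24, 25, 31, 35, 36, 38, 40, 41}.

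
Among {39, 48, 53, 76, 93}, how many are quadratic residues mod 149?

3

(39/149) = +1 → QR.
(48/149) = -1 → non-residue.
(53/149) = +1 → QR.
(76/149) = +1 → QR.
(93/149) = -1 → non-residue.
Total quadratic residues among the 5: 3.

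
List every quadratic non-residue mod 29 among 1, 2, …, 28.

2,3,8,10,11,12,14,15,17,18,19,21,26,27

Square k = 1,…,14 (k and 29−k give the same square):
1²=1, 2²=4, 3²=9, 4²=16, 5²=25, 6²≡7, 7²≡20, 8²≡6, 9²≡23, 10²≡13, 11²≡5, 12²≡28, 13²≡24, 14²≡22 (mod 29).
The residues are {1, 4, 5, 6, 7, 9, 13, 16, 20, 22, 23, 24, 25, 28}; the non-residues are the remaining 14 nonzero classes.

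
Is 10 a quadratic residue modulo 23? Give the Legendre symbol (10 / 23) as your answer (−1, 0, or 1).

Euler's criterion: (10/23) ≡ 10^11 (mod 23).
10^2 ≡ 8 (mod 23)
10^4 ≡ 18 (mod 23)
10^8 ≡ 2 (mod 23)
10^11 = 10^(8+2+1) ≡ 22 (mod 23).
Result is 22 ≡ −1, so (10/23) = −1.

-1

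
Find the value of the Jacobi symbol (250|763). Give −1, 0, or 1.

Pull out 2: since 763 ≡ 3 (mod 8), (2/763) = -1.
Reciprocity: 125 ≡ 1 and 763 ≡ 3 (mod 4), so (125/763) = +(763/125).
Reduce top mod 125: now compute (13/125).
Reciprocity: 13 ≡ 1 and 125 ≡ 1 (mod 4), so (13/125) = +(125/13).
Reduce top mod 13: now compute (8/13).
Pull out 2^3: since 13 ≡ 5 (mod 8), (2/13) = -1, so (2/13)^3 = -1.
Reached (1/13) = 1. Collecting the sign flips along the way, the symbol is +1.

1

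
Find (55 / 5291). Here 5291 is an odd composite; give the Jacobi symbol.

0

Reciprocity: 55 ≡ 3 and 5291 ≡ 3 (mod 4), so (55/5291) = −(5291/55).
Reduce top mod 55: now compute (11/55).
Reciprocity: 11 ≡ 3 and 55 ≡ 3 (mod 4), so (11/55) = −(55/11).
Reduce top mod 11: now compute (0/11).
Top reduces to 0: gcd > 1, so the symbol is 0.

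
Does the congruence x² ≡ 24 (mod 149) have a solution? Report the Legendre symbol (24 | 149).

Euler's criterion: (24/149) ≡ 24^74 (mod 149).
24^2 ≡ 129 (mod 149)
24^4 ≡ 102 (mod 149)
24^8 ≡ 123 (mod 149)
24^16 ≡ 80 (mod 149)
24^32 ≡ 142 (mod 149)
24^64 ≡ 49 (mod 149)
24^74 = 24^(64+8+2) ≡ 1 (mod 149).
Result is 1, so (24/149) = 1.

1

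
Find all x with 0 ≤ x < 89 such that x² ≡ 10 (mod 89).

89 ≡ 1 (mod 4), so we find a root by search.
Trying successive values, 30² = 900 ≡ 10 (mod 89). The other root is 89 − 30 = 59.

30, 59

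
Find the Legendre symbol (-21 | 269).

First reduce: -21 ≡ 248 (mod 269).
Pull out 2^3: since 269 ≡ 5 (mod 8), (2/269) = -1, so (2/269)^3 = -1.
Reciprocity: 31 ≡ 3 and 269 ≡ 1 (mod 4), so (31/269) = +(269/31).
Reduce top mod 31: now compute (21/31).
Reciprocity: 21 ≡ 1 and 31 ≡ 3 (mod 4), so (21/31) = +(31/21).
Reduce top mod 21: now compute (10/21).
Pull out 2: since 21 ≡ 5 (mod 8), (2/21) = -1.
Reciprocity: 5 ≡ 1 and 21 ≡ 1 (mod 4), so (5/21) = +(21/5).
Reduce top mod 5: now compute (1/5).
Reached (1/5) = 1. Collecting the sign flips along the way, the symbol is +1.

1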